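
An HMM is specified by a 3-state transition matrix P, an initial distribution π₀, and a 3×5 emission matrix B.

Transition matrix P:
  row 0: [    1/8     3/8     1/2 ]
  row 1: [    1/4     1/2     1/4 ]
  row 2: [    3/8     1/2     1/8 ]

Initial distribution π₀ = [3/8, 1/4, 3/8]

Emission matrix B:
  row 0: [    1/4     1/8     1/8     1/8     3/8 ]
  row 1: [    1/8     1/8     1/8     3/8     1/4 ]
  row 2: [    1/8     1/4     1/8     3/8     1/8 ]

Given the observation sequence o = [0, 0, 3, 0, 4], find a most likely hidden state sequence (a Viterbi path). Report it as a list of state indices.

path = [0, 2, 1, 1, 1]

t=0: δ = [9.375e-02, 3.125e-02, 4.688e-02]  (obs o_0=0)
t=1: δ = [4.395e-03, 4.395e-03, 5.859e-03]  ψ = [2, 0, 0]  (obs o_1=0)
t=2: δ = [2.747e-04, 1.099e-03, 8.240e-04]  ψ = [2, 2, 0]  (obs o_2=3)
t=3: δ = [7.725e-05, 6.866e-05, 3.433e-05]  ψ = [2, 1, 1]  (obs o_3=0)
t=4: δ = [6.437e-06, 8.583e-06, 4.828e-06]  ψ = [1, 1, 0]  (obs o_4=4)
backtrack: best end state = 1; path = [0, 2, 1, 1, 1]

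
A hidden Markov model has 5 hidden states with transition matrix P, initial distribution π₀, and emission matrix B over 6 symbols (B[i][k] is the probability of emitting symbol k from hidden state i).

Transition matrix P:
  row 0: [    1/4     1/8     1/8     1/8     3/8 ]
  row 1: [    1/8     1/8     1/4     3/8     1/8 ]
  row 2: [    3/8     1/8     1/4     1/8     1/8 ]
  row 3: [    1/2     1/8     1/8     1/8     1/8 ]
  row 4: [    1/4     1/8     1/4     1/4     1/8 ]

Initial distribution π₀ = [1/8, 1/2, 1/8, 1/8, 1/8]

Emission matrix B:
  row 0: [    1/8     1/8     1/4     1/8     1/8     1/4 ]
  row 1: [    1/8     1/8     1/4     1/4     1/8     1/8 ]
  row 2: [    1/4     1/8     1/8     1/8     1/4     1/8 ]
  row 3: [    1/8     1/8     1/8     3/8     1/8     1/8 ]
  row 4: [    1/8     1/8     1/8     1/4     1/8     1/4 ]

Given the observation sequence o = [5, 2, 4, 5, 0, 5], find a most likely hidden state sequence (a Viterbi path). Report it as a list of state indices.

path = [1, 3, 0, 4, 2, 0]

t=0: δ = [3.125e-02, 6.250e-02, 1.562e-02, 1.562e-02, 3.125e-02]  (obs o_0=5)
t=1: δ = [1.953e-03, 1.953e-03, 1.953e-03, 2.930e-03, 1.465e-03]  ψ = [0, 1, 1, 1, 0]  (obs o_1=2)
t=2: δ = [1.831e-04, 4.578e-05, 1.221e-04, 9.155e-05, 9.155e-05]  ψ = [3, 3, 1, 1, 0]  (obs o_2=4)
t=3: δ = [1.144e-05, 2.861e-06, 3.815e-06, 2.861e-06, 1.717e-05]  ψ = [0, 0, 2, 0, 0]  (obs o_3=5)
t=4: δ = [5.364e-07, 2.682e-07, 1.073e-06, 5.364e-07, 5.364e-07]  ψ = [4, 4, 4, 4, 0]  (obs o_4=0)
t=5: δ = [1.006e-07, 1.676e-08, 3.353e-08, 1.676e-08, 5.029e-08]  ψ = [2, 2, 2, 2, 0]  (obs o_5=5)
backtrack: best end state = 0; path = [1, 3, 0, 4, 2, 0]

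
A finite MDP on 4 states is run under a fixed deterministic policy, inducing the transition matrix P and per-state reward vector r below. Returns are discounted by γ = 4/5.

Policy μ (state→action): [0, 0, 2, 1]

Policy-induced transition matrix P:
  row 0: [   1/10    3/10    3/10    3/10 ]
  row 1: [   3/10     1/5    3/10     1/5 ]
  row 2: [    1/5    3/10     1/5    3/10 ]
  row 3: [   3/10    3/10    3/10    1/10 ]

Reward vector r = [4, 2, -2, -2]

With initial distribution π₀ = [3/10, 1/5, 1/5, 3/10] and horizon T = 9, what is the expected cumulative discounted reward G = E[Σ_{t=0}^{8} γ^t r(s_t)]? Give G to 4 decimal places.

G = 2.1024

t=0: π = [0.3000, 0.2000, 0.2000, 0.3000], E[r] = 0.6000, γ^t·E[r] = 0.600000, running G = 0.600000
t=1: π = [0.2200, 0.2800, 0.2800, 0.2200], E[r] = 0.4400, γ^t·E[r] = 0.352000, running G = 0.952000
t=2: π = [0.2280, 0.2720, 0.2720, 0.2280], E[r] = 0.4560, γ^t·E[r] = 0.291840, running G = 1.243840
t=3: π = [0.2272, 0.2728, 0.2728, 0.2272], E[r] = 0.4544, γ^t·E[r] = 0.232653, running G = 1.476493
t=4: π = [0.2273, 0.2727, 0.2727, 0.2273], E[r] = 0.4546, γ^t·E[r] = 0.186188, running G = 1.662681
t=5: π = [0.2273, 0.2727, 0.2727, 0.2273], E[r] = 0.4545, γ^t·E[r] = 0.148945, running G = 1.811626
t=6: π = [0.2273, 0.2727, 0.2727, 0.2273], E[r] = 0.4545, γ^t·E[r] = 0.119156, running G = 1.930782
t=7: π = [0.2273, 0.2727, 0.2727, 0.2273], E[r] = 0.4545, γ^t·E[r] = 0.095325, running G = 2.026107
t=8: π = [0.2273, 0.2727, 0.2727, 0.2273], E[r] = 0.4545, γ^t·E[r] = 0.076260, running G = 2.102367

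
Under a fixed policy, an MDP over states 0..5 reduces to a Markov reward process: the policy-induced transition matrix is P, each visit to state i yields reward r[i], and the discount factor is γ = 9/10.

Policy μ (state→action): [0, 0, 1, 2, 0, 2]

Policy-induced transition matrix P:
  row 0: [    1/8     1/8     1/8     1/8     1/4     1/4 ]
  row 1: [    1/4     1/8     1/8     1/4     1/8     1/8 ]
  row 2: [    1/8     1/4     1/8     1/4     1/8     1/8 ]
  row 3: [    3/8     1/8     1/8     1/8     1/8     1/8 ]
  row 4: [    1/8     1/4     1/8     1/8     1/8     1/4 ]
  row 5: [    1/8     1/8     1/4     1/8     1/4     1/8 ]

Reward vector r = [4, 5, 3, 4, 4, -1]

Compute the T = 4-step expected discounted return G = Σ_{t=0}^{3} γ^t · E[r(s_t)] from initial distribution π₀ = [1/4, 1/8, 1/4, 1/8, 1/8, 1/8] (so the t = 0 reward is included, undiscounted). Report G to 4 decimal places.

G = 10.9895

t=0: π = [0.2500, 0.1250, 0.2500, 0.1250, 0.1250, 0.1250], E[r] = 3.2500, γ^t·E[r] = 3.250000, running G = 3.250000
t=1: π = [0.1719, 0.1719, 0.1406, 0.1719, 0.1719, 0.1719], E[r] = 3.1719, γ^t·E[r] = 2.854688, running G = 6.104688
t=2: π = [0.1895, 0.1641, 0.1465, 0.1641, 0.1680, 0.1680], E[r] = 3.1777, γ^t·E[r] = 2.573965, running G = 8.678652
t=3: π = [0.1865, 0.1643, 0.1460, 0.1638, 0.1697, 0.1697], E[r] = 3.1699, γ^t·E[r] = 2.310873, running G = 10.989525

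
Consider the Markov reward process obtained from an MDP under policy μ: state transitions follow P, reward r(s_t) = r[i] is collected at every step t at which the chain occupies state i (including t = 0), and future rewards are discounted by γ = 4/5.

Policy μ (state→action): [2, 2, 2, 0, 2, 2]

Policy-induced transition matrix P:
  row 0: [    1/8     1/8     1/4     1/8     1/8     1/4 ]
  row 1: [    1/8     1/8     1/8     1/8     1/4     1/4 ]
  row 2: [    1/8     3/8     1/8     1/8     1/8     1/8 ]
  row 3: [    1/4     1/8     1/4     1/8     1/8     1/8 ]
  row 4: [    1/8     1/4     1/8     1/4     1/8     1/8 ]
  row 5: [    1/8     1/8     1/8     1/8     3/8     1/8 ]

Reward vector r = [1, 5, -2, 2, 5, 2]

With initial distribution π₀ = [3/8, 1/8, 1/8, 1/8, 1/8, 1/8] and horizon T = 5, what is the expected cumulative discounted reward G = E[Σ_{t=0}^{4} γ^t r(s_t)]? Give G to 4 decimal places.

t=0: π = [0.3750, 0.1250, 0.1250, 0.1250, 0.1250, 0.1250], E[r] = 1.8750, γ^t·E[r] = 1.875000, running G = 1.875000
t=1: π = [0.1406, 0.1719, 0.1875, 0.1406, 0.1719, 0.1875], E[r] = 2.1406, γ^t·E[r] = 1.712500, running G = 3.587500
t=2: π = [0.1426, 0.1934, 0.1602, 0.1465, 0.1934, 0.1641], E[r] = 2.3770, γ^t·E[r] = 1.521250, running G = 5.108750
t=3: π = [0.1433, 0.1892, 0.1611, 0.1492, 0.1902, 0.1670], E[r] = 2.3503, γ^t·E[r] = 1.203375, running G = 6.312125
t=4: π = [0.1436, 0.1891, 0.1616, 0.1488, 0.1904, 0.1666], E[r] = 2.3485, γ^t·E[r] = 0.961938, running G = 7.274063

G = 7.2741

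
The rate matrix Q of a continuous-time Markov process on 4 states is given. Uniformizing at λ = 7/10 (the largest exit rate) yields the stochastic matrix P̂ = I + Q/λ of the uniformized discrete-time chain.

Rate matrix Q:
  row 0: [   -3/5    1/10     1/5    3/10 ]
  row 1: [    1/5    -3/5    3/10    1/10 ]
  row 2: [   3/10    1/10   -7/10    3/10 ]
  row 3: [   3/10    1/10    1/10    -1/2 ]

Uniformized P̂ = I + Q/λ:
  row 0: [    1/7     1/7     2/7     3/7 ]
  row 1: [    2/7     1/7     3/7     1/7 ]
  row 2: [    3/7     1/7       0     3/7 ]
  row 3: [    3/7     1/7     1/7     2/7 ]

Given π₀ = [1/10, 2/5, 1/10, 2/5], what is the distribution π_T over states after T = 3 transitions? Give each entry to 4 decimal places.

t=0: π = [0.1000, 0.4000, 0.1000, 0.4000]
t=1: π = [0.3429, 0.1429, 0.2571, 0.2571]
t=2: π = [0.3102, 0.1429, 0.1959, 0.3510]
t=3: π = [0.3195, 0.1429, 0.2000, 0.3376]

π = [0.3195, 0.1429, 0.2000, 0.3376]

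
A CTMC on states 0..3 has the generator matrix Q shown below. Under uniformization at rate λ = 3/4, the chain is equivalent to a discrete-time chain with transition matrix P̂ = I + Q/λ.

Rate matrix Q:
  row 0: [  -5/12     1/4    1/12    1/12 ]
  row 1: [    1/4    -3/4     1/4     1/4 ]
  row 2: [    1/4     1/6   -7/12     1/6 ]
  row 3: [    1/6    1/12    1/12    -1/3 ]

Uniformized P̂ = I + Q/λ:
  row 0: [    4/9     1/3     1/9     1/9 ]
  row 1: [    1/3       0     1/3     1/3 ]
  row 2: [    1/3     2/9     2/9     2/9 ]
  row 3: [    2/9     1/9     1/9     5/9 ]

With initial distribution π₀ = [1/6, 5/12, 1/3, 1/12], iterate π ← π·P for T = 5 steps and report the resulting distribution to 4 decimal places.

t=0: π = [0.1667, 0.4167, 0.3333, 0.0833]
t=1: π = [0.3426, 0.1389, 0.2407, 0.2778]
t=2: π = [0.3405, 0.1986, 0.1687, 0.2922]
t=3: π = [0.3387, 0.1835, 0.1740, 0.3038]
t=4: π = [0.3372, 0.1853, 0.1712, 0.3063]
t=5: π = [0.3368, 0.1845, 0.1713, 0.3074]

π = [0.3368, 0.1845, 0.1713, 0.3074]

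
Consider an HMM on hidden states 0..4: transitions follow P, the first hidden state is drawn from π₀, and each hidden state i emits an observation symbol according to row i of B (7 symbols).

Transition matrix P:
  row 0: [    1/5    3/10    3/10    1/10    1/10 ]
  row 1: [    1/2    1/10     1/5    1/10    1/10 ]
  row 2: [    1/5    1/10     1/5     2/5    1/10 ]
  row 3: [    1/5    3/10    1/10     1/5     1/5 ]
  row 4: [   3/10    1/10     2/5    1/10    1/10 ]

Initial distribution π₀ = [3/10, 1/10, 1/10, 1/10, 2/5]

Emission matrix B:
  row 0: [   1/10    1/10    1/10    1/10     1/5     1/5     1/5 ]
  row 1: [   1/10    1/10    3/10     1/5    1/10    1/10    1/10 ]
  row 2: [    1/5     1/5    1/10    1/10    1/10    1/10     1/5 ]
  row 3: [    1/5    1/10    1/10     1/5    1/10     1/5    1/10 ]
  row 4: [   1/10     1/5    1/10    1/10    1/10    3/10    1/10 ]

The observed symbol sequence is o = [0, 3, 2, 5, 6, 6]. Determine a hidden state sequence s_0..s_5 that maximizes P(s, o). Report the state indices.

t=0: δ = [3.000e-02, 1.000e-02, 2.000e-02, 2.000e-02, 4.000e-02]  (obs o_0=0)
t=1: δ = [1.200e-03, 1.800e-03, 1.600e-03, 1.600e-03, 4.000e-04]  ψ = [4, 0, 4, 2, 3]  (obs o_1=3)
t=2: δ = [9.000e-05, 1.440e-04, 3.600e-05, 6.400e-05, 3.200e-05]  ψ = [1, 3, 0, 2, 3]  (obs o_2=2)
t=3: δ = [1.440e-05, 2.700e-06, 2.880e-06, 2.880e-06, 4.320e-06]  ψ = [1, 0, 1, 1, 1]  (obs o_3=5)
t=4: δ = [5.760e-07, 4.320e-07, 8.640e-07, 1.440e-07, 1.440e-07]  ψ = [0, 0, 0, 0, 0]  (obs o_4=6)
t=5: δ = [4.320e-08, 1.728e-08, 3.456e-08, 3.456e-08, 8.640e-09]  ψ = [1, 0, 0, 2, 2]  (obs o_5=6)
backtrack: best end state = 0; path = [2, 3, 1, 0, 1, 0]

path = [2, 3, 1, 0, 1, 0]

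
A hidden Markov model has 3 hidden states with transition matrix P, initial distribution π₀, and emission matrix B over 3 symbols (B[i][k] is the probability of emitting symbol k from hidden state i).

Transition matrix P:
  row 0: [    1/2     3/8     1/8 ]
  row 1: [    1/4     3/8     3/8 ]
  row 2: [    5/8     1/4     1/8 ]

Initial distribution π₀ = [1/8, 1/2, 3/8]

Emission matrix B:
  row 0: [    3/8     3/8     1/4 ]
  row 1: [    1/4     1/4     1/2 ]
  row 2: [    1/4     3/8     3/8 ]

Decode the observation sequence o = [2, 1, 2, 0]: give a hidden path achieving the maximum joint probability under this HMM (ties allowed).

t=0: δ = [3.125e-02, 2.500e-01, 1.406e-01]  (obs o_0=2)
t=1: δ = [3.296e-02, 2.344e-02, 3.516e-02]  ψ = [2, 1, 1]  (obs o_1=1)
t=2: δ = [5.493e-03, 6.180e-03, 3.296e-03]  ψ = [2, 0, 1]  (obs o_2=2)
t=3: δ = [1.030e-03, 5.794e-04, 5.794e-04]  ψ = [0, 1, 1]  (obs o_3=0)
backtrack: best end state = 0; path = [1, 2, 0, 0]

path = [1, 2, 0, 0]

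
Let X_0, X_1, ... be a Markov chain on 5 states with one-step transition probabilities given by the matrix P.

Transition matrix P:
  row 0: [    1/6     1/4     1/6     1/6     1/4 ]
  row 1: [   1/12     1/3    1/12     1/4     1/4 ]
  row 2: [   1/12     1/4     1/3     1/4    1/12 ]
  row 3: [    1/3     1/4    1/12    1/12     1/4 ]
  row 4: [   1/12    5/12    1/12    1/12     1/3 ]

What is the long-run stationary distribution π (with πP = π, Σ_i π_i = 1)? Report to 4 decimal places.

π = [0.1370, 0.3181, 0.1263, 0.1688, 0.2498]

Balance equations π_j = Σ_i π_i·P[i][j]:
  π_0 = 1/6·π_0 + 1/12·π_1 + 1/12·π_2 + 1/3·π_3 + 1/12·π_4
  π_1 = 1/4·π_0 + 1/3·π_1 + 1/4·π_2 + 1/4·π_3 + 5/12·π_4
  π_2 = 1/6·π_0 + 1/12·π_1 + 1/3·π_2 + 1/12·π_3 + 1/12·π_4
  π_3 = 1/6·π_0 + 1/4·π_1 + 1/4·π_2 + 1/12·π_3 + 1/12·π_4
  normalize: π_0 + π_1 + π_2 + π_3 + π_4 = 1
Solving the linear system gives exactly π = [709/5177, 1647/5177, 654/5177, 874/5177, 1293/5177].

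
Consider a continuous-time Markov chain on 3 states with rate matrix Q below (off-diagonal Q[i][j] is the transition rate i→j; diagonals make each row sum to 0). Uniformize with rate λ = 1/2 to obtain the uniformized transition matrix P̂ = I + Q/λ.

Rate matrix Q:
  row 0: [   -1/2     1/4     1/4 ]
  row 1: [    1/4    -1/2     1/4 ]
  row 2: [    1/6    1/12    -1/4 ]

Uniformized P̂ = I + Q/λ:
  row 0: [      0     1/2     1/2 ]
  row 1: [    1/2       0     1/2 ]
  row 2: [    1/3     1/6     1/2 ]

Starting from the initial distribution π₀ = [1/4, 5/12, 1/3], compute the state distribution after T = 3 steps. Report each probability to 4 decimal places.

π = [0.2882, 0.2118, 0.5000]

t=0: π = [0.2500, 0.4167, 0.3333]
t=1: π = [0.3194, 0.1806, 0.5000]
t=2: π = [0.2569, 0.2431, 0.5000]
t=3: π = [0.2882, 0.2118, 0.5000]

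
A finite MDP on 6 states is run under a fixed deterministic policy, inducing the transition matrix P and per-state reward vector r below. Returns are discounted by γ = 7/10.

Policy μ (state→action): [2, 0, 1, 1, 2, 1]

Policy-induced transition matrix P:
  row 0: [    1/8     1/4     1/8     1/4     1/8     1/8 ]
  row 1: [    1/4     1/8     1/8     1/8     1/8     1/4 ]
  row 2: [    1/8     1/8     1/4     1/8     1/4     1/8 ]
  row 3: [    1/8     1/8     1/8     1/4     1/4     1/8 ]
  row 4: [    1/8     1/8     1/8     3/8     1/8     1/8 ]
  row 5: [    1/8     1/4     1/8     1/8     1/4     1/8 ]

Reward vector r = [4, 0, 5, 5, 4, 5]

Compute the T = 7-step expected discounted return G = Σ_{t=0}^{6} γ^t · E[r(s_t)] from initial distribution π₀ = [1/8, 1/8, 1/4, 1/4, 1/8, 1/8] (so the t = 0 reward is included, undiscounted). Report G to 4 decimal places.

t=0: π = [0.1250, 0.1250, 0.2500, 0.2500, 0.1250, 0.1250], E[r] = 4.1250, γ^t·E[r] = 4.125000, running G = 4.125000
t=1: π = [0.1406, 0.1563, 0.1563, 0.2031, 0.2031, 0.1406], E[r] = 3.8750, γ^t·E[r] = 2.712500, running G = 6.837500
t=2: π = [0.1445, 0.1602, 0.1445, 0.2188, 0.1875, 0.1445], E[r] = 3.8672, γ^t·E[r] = 1.894922, running G = 8.732422
t=3: π = [0.1450, 0.1611, 0.1431, 0.2173, 0.1885, 0.1450], E[r] = 3.8608, γ^t·E[r] = 1.324268, running G = 10.056690
t=4: π = [0.1451, 0.1613, 0.1429, 0.2174, 0.1882, 0.1451], E[r] = 3.8604, γ^t·E[r] = 0.926885, running G = 10.983575
t=5: π = [0.1452, 0.1613, 0.1429, 0.2174, 0.1882, 0.1452], E[r] = 3.8602, γ^t·E[r] = 0.648790, running G = 11.632365
t=6: π = [0.1452, 0.1613, 0.1429, 0.2174, 0.1882, 0.1452], E[r] = 3.8602, γ^t·E[r] = 0.454151, running G = 12.086516

G = 12.0865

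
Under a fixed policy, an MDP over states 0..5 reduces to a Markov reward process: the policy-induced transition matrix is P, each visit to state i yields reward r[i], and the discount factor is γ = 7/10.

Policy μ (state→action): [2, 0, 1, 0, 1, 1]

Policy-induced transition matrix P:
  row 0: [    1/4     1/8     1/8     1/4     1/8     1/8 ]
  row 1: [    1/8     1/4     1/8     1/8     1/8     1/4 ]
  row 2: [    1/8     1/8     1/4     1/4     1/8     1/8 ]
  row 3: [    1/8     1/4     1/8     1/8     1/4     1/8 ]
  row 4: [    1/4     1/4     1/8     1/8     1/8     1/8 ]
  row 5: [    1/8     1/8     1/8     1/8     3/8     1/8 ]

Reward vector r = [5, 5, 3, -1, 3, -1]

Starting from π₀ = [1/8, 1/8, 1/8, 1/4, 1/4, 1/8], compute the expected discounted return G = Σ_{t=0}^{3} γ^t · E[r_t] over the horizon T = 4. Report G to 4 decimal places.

G = 5.8502

t=0: π = [0.1250, 0.1250, 0.1250, 0.2500, 0.2500, 0.1250], E[r] = 2.0000, γ^t·E[r] = 2.000000, running G = 2.000000
t=1: π = [0.1719, 0.2031, 0.1406, 0.1563, 0.1875, 0.1406], E[r] = 2.5625, γ^t·E[r] = 1.793750, running G = 3.793750
t=2: π = [0.1699, 0.1934, 0.1426, 0.1641, 0.1797, 0.1504], E[r] = 2.4688, γ^t·E[r] = 1.209688, running G = 5.003438
t=3: π = [0.1687, 0.1921, 0.1428, 0.1641, 0.1831, 0.1492], E[r] = 2.4688, γ^t·E[r] = 0.846781, running G = 5.850219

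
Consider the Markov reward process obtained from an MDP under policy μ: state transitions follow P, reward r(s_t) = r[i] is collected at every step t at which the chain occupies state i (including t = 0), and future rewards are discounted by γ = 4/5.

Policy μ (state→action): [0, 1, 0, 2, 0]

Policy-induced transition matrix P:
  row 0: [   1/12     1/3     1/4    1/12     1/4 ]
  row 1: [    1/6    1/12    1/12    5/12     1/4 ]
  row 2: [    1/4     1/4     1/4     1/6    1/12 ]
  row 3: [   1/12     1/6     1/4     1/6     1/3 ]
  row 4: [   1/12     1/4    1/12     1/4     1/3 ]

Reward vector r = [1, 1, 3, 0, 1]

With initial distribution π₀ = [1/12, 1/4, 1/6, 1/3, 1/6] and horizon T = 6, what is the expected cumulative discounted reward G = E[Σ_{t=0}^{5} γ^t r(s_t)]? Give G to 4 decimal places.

G = 4.0111

t=0: π = [0.0833, 0.2500, 0.1667, 0.3333, 0.1667], E[r] = 1.0000, γ^t·E[r] = 1.000000, running G = 1.000000
t=1: π = [0.1319, 0.1875, 0.1806, 0.2361, 0.2639], E[r] = 1.1250, γ^t·E[r] = 0.900000, running G = 1.900000
t=2: π = [0.1291, 0.2101, 0.1748, 0.2245, 0.2616], E[r] = 1.1250, γ^t·E[r] = 0.720000, running G = 2.620000
t=3: π = [0.1300, 0.2070, 0.1714, 0.2302, 0.2614], E[r] = 1.1126, γ^t·E[r] = 0.569630, running G = 3.189630
t=4: π = [0.1292, 0.2071, 0.1719, 0.2294, 0.2624], E[r] = 1.1145, γ^t·E[r] = 0.456494, running G = 3.646123
t=5: π = [0.1293, 0.2071, 0.1717, 0.2296, 0.2623], E[r] = 1.1139, γ^t·E[r] = 0.365013, running G = 4.011136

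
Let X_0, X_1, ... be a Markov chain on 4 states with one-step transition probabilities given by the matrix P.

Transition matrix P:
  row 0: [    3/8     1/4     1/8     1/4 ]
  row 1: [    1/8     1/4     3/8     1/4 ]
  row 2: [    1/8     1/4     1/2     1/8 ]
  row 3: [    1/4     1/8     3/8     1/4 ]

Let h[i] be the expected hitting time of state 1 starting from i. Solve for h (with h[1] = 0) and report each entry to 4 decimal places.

h = [4.4800, 0.0000, 4.3733, 5.0133]

First-step conditioning: h[1] = 0; for i ≠ 1, h[i] = 1 + Σ_k P[i][k]·h[k].
  h[0] = 1 + 3/8·h[0] + 1/8·h[2] + 1/4·h[3]
  h[2] = 1 + 1/8·h[0] + 1/2·h[2] + 1/8·h[3]
  h[3] = 1 + 1/4·h[0] + 3/8·h[2] + 1/4·h[3]
Solving the 3×3 linear system over states ≠ 1 gives exactly h = [112/25, 0, 328/75, 376/75] (h[1] = 0 is the target).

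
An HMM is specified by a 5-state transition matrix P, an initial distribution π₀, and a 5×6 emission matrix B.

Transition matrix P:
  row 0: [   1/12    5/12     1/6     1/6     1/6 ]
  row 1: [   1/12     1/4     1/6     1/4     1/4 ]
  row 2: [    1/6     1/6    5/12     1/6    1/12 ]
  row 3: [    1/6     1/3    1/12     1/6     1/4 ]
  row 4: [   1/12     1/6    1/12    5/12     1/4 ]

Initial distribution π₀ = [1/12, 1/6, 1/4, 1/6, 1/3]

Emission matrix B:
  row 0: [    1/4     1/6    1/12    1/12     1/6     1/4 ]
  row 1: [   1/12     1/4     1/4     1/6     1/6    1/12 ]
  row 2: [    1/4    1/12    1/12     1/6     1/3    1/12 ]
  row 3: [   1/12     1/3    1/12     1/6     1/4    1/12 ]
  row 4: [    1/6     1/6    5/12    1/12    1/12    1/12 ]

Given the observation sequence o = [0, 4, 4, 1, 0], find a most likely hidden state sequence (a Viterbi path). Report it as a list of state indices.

t=0: δ = [2.083e-02, 1.389e-02, 6.250e-02, 1.389e-02, 5.556e-02]  (obs o_0=0)
t=1: δ = [1.736e-03, 1.736e-03, 8.681e-03, 5.787e-03, 1.157e-03]  ψ = [2, 2, 2, 4, 4]  (obs o_1=4)
t=2: δ = [2.411e-04, 3.215e-04, 1.206e-03, 3.617e-04, 1.206e-04]  ψ = [2, 3, 2, 2, 3]  (obs o_2=4)
t=3: δ = [3.349e-05, 5.023e-05, 4.186e-05, 6.698e-05, 1.674e-05]  ψ = [2, 2, 2, 2, 2]  (obs o_3=1)
t=4: δ = [2.791e-06, 1.861e-06, 4.361e-06, 1.047e-06, 2.791e-06]  ψ = [3, 3, 2, 1, 3]  (obs o_4=0)
backtrack: best end state = 2; path = [2, 2, 2, 2, 2]

path = [2, 2, 2, 2, 2]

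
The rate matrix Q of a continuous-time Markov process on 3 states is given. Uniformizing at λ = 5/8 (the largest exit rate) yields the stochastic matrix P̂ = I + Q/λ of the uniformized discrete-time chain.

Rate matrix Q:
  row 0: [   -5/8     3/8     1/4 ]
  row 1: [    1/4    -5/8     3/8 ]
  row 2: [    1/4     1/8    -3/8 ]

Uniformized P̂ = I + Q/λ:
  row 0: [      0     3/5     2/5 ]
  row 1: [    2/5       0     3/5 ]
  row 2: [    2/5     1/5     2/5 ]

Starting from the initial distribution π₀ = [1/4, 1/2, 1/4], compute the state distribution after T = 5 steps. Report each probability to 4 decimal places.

π = [0.2861, 0.2611, 0.4528]

t=0: π = [0.2500, 0.5000, 0.2500]
t=1: π = [0.3000, 0.2000, 0.5000]
t=2: π = [0.2800, 0.2800, 0.4400]
t=3: π = [0.2880, 0.2560, 0.4560]
t=4: π = [0.2848, 0.2640, 0.4512]
t=5: π = [0.2861, 0.2611, 0.4528]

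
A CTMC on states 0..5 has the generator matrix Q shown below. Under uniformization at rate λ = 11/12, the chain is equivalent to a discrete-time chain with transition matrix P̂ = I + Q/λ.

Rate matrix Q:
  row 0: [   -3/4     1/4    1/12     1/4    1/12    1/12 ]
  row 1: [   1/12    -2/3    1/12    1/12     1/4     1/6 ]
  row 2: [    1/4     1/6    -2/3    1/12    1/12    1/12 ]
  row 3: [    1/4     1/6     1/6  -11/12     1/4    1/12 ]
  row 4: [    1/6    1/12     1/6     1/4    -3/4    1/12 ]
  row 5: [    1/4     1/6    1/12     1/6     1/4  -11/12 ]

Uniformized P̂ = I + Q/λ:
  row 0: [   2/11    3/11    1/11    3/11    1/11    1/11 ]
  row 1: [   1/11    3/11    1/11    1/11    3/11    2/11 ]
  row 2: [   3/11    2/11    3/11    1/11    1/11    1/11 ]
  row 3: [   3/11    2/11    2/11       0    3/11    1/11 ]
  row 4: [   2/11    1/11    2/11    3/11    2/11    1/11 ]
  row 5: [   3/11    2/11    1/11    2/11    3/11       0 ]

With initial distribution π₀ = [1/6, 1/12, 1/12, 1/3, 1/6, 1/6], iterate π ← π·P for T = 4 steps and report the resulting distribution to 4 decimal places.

t=0: π = [0.1667, 0.0833, 0.0833, 0.3333, 0.1667, 0.1667]
t=1: π = [0.2273, 0.1894, 0.1515, 0.1364, 0.2121, 0.0833]
t=2: π = [0.1983, 0.2004, 0.1501, 0.1660, 0.1846, 0.1006]
t=3: π = [0.2015, 0.2013, 0.1501, 0.1546, 0.1926, 0.1000]
t=4: π = [0.2003, 0.2009, 0.1498, 0.1576, 0.1913, 0.1001]

π = [0.2003, 0.2009, 0.1498, 0.1576, 0.1913, 0.1001]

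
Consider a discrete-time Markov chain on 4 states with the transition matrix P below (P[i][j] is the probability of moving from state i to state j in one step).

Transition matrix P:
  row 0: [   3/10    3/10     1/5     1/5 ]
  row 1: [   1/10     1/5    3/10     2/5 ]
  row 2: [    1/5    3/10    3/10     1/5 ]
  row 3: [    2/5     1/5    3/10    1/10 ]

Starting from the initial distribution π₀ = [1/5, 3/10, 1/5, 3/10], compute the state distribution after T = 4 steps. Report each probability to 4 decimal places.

t=0: π = [0.2000, 0.3000, 0.2000, 0.3000]
t=1: π = [0.2500, 0.2400, 0.2800, 0.2300]
t=2: π = [0.2470, 0.2530, 0.2750, 0.2250]
t=3: π = [0.2444, 0.2522, 0.2753, 0.2281]
t=4: π = [0.2448, 0.2520, 0.2756, 0.2276]

π = [0.2448, 0.2520, 0.2756, 0.2276]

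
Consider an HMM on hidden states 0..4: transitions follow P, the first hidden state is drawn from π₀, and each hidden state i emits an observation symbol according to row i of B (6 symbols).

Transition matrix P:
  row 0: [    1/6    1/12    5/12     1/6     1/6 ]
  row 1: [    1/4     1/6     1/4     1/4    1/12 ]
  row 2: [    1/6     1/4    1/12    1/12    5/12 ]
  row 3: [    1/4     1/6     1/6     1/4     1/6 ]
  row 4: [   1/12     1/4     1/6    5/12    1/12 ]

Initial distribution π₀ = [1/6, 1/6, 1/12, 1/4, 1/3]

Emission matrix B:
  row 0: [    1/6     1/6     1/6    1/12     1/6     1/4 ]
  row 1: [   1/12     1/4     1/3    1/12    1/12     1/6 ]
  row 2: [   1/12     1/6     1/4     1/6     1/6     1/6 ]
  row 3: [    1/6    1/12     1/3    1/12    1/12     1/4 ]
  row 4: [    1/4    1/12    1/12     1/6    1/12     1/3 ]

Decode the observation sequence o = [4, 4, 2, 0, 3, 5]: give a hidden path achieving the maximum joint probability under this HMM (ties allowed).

t=0: δ = [2.778e-02, 1.389e-02, 1.389e-02, 2.083e-02, 2.778e-02]  (obs o_0=4)
t=1: δ = [8.681e-04, 5.787e-04, 1.929e-03, 9.645e-04, 4.823e-04]  ψ = [3, 4, 0, 4, 2]  (obs o_1=4)
t=2: δ = [5.358e-05, 1.608e-04, 9.042e-05, 8.038e-05, 6.698e-05]  ψ = [2, 2, 0, 3, 2]  (obs o_2=2)
t=3: δ = [6.698e-06, 2.233e-06, 3.349e-06, 6.698e-06, 9.419e-06]  ψ = [1, 1, 1, 1, 2]  (obs o_3=0)
t=4: δ = [1.395e-07, 1.962e-07, 4.651e-07, 3.270e-07, 2.326e-07]  ψ = [3, 4, 0, 4, 2]  (obs o_4=3)
t=5: δ = [2.044e-08, 1.938e-08, 9.690e-09, 2.423e-08, 6.460e-08]  ψ = [3, 2, 0, 4, 2]  (obs o_5=5)
backtrack: best end state = 4; path = [0, 2, 1, 0, 2, 4]

path = [0, 2, 1, 0, 2, 4]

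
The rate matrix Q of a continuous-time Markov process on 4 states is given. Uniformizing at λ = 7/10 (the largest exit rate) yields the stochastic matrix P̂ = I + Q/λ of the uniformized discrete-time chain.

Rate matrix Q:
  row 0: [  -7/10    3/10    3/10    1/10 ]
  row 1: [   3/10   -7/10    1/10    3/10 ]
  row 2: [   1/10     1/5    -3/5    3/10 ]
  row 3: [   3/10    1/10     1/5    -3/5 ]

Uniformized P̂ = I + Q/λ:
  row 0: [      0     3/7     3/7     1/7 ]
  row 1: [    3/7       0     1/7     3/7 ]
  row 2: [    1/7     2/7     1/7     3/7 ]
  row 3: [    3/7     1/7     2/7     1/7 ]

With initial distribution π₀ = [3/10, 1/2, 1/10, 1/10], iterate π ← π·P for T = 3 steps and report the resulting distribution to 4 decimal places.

π = [0.2487, 0.2172, 0.2496, 0.2845]

t=0: π = [0.3000, 0.5000, 0.1000, 0.1000]
t=1: π = [0.2714, 0.1714, 0.2429, 0.3143]
t=2: π = [0.2429, 0.2306, 0.2653, 0.2612]
t=3: π = [0.2487, 0.2172, 0.2496, 0.2845]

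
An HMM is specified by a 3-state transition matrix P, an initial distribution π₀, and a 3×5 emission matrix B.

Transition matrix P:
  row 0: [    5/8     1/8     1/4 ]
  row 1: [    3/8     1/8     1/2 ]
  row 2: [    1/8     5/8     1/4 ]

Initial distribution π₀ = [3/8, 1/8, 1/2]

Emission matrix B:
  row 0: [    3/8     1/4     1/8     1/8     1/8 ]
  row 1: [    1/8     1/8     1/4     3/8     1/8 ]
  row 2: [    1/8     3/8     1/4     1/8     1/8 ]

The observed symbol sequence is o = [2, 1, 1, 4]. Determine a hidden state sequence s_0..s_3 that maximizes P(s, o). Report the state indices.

t=0: δ = [4.688e-02, 3.125e-02, 1.250e-01]  (obs o_0=2)
t=1: δ = [7.324e-03, 9.766e-03, 1.172e-02]  ψ = [0, 2, 2]  (obs o_1=1)
t=2: δ = [1.144e-03, 9.155e-04, 1.831e-03]  ψ = [0, 2, 1]  (obs o_2=1)
t=3: δ = [8.941e-05, 1.431e-04, 5.722e-05]  ψ = [0, 2, 1]  (obs o_3=4)
backtrack: best end state = 1; path = [2, 1, 2, 1]

path = [2, 1, 2, 1]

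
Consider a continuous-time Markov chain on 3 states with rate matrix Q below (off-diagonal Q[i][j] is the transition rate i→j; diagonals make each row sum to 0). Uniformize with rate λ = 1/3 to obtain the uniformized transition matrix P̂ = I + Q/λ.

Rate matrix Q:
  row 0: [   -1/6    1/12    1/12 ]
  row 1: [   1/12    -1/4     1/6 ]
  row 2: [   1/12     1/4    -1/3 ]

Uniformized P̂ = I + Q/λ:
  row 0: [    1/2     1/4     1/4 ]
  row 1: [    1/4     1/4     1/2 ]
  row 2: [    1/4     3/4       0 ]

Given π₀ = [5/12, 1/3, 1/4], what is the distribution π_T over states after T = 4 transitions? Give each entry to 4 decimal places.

π = [0.3337, 0.3887, 0.2777]

t=0: π = [0.4167, 0.3333, 0.2500]
t=1: π = [0.3542, 0.3750, 0.2708]
t=2: π = [0.3385, 0.3854, 0.2760]
t=3: π = [0.3346, 0.3880, 0.2773]
t=4: π = [0.3337, 0.3887, 0.2777]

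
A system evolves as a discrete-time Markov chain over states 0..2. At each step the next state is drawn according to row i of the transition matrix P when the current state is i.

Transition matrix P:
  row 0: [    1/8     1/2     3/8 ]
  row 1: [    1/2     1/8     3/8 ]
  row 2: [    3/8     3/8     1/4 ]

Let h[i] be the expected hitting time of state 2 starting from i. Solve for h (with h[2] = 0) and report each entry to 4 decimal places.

h = [2.6667, 2.6667, 0.0000]

First-step conditioning: h[2] = 0; for i ≠ 2, h[i] = 1 + Σ_k P[i][k]·h[k].
  h[0] = 1 + 1/8·h[0] + 1/2·h[1]
  h[1] = 1 + 1/2·h[0] + 1/8·h[1]
Solving the 2×2 linear system over states ≠ 2 gives exactly h = [8/3, 8/3, 0] (h[2] = 0 is the target).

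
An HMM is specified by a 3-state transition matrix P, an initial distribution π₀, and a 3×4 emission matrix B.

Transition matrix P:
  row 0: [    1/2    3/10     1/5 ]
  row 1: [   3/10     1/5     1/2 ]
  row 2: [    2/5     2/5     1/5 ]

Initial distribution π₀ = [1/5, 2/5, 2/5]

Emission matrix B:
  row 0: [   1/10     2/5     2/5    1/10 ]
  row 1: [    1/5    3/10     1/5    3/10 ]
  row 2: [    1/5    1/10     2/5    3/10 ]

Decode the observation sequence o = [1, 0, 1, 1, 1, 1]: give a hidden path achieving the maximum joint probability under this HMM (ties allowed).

path = [1, 2, 0, 0, 0, 0]

t=0: δ = [8.000e-02, 1.200e-01, 4.000e-02]  (obs o_0=1)
t=1: δ = [4.000e-03, 4.800e-03, 1.200e-02]  ψ = [0, 0, 1]  (obs o_1=0)
t=2: δ = [1.920e-03, 1.440e-03, 2.400e-04]  ψ = [2, 2, 1]  (obs o_2=1)
t=3: δ = [3.840e-04, 1.728e-04, 7.200e-05]  ψ = [0, 0, 1]  (obs o_3=1)
t=4: δ = [7.680e-05, 3.456e-05, 8.640e-06]  ψ = [0, 0, 1]  (obs o_4=1)
t=5: δ = [1.536e-05, 6.912e-06, 1.728e-06]  ψ = [0, 0, 1]  (obs o_5=1)
backtrack: best end state = 0; path = [1, 2, 0, 0, 0, 0]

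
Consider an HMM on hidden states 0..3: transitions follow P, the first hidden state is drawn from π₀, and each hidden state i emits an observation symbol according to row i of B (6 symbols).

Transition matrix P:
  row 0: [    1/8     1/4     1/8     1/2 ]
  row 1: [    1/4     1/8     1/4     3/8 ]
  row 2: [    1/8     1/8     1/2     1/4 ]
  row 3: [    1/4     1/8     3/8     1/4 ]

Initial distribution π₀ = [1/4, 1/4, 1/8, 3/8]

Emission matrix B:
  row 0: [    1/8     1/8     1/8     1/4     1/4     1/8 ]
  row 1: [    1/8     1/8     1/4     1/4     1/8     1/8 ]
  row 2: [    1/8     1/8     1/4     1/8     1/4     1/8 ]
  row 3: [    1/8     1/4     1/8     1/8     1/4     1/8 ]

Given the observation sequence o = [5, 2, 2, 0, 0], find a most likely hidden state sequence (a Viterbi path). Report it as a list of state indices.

path = [3, 2, 2, 2, 2]

t=0: δ = [3.125e-02, 3.125e-02, 1.562e-02, 4.688e-02]  (obs o_0=5)
t=1: δ = [1.465e-03, 1.953e-03, 4.395e-03, 1.953e-03]  ψ = [3, 0, 3, 0]  (obs o_1=2)
t=2: δ = [6.866e-05, 1.373e-04, 5.493e-04, 1.373e-04]  ψ = [2, 2, 2, 2]  (obs o_2=2)
t=3: δ = [8.583e-06, 8.583e-06, 3.433e-05, 1.717e-05]  ψ = [2, 2, 2, 2]  (obs o_3=0)
t=4: δ = [5.364e-07, 5.364e-07, 2.146e-06, 1.073e-06]  ψ = [2, 2, 2, 2]  (obs o_4=0)
backtrack: best end state = 2; path = [3, 2, 2, 2, 2]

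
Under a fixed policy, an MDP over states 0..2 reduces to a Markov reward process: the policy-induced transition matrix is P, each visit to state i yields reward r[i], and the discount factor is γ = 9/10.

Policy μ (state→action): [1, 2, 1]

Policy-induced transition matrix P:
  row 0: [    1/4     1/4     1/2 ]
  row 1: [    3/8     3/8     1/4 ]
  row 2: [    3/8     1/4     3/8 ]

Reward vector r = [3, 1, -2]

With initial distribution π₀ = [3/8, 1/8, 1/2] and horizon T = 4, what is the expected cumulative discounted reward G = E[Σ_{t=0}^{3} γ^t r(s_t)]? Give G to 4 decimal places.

t=0: π = [0.3750, 0.1250, 0.5000], E[r] = 0.2500, γ^t·E[r] = 0.250000, running G = 0.250000
t=1: π = [0.3281, 0.2656, 0.4063], E[r] = 0.4375, γ^t·E[r] = 0.393750, running G = 0.643750
t=2: π = [0.3340, 0.2832, 0.3828], E[r] = 0.5195, γ^t·E[r] = 0.420820, running G = 1.064570
t=3: π = [0.3333, 0.2854, 0.3813], E[r] = 0.5225, γ^t·E[r] = 0.380874, running G = 1.445444

G = 1.4454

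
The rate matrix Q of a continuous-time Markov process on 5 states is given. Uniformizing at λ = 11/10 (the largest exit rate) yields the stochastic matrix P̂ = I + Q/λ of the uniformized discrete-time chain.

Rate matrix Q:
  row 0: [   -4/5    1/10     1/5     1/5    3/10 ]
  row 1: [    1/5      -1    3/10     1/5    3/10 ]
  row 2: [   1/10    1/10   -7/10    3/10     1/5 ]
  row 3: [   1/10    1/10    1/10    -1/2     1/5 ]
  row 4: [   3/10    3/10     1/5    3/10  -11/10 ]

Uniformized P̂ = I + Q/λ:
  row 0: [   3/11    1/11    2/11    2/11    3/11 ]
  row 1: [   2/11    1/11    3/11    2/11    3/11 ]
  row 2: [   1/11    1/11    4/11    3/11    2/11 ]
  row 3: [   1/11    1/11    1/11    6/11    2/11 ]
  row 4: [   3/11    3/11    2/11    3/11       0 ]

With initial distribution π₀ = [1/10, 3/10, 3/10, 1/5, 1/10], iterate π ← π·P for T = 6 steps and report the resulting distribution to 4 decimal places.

π = [0.1639, 0.1229, 0.1983, 0.3391, 0.1759]

t=0: π = [0.1000, 0.3000, 0.3000, 0.2000, 0.1000]
t=1: π = [0.1545, 0.1091, 0.2455, 0.2909, 0.2000]
t=2: π = [0.1653, 0.1273, 0.2099, 0.3281, 0.1694]
t=3: π = [0.1633, 0.1217, 0.2017, 0.3356, 0.1776]
t=4: π = [0.1640, 0.1232, 0.1991, 0.3383, 0.1754]
t=5: π = [0.1638, 0.1228, 0.1985, 0.3389, 0.1760]
t=6: π = [0.1639, 0.1229, 0.1983, 0.3391, 0.1759]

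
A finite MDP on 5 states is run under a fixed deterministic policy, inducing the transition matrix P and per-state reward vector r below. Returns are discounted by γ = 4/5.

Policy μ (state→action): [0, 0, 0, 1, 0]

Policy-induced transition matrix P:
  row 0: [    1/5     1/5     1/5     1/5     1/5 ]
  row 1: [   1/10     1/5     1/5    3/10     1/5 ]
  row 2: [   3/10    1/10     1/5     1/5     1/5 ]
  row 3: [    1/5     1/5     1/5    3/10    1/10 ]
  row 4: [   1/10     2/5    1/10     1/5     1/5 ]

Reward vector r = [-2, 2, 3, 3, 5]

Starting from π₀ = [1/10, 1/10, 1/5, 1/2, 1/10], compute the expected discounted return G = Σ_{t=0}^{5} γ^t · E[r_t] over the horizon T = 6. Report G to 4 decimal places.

t=0: π = [0.1000, 0.1000, 0.2000, 0.5000, 0.1000], E[r] = 2.6000, γ^t·E[r] = 2.600000, running G = 2.600000
t=1: π = [0.2000, 0.2000, 0.1900, 0.2600, 0.1500], E[r] = 2.1000, γ^t·E[r] = 1.680000, running G = 4.280000
t=2: π = [0.1840, 0.2110, 0.1850, 0.2460, 0.1740], E[r] = 2.2170, γ^t·E[r] = 1.418880, running G = 5.698880
t=3: π = [0.1800, 0.2163, 0.1826, 0.2457, 0.1754], E[r] = 2.2345, γ^t·E[r] = 1.144064, running G = 6.842944
t=4: π = [0.1791, 0.2168, 0.1825, 0.2462, 0.1754], E[r] = 2.2386, γ^t·E[r] = 0.916926, running G = 7.759870
t=5: π = [0.1790, 0.2168, 0.1825, 0.2463, 0.1754], E[r] = 2.2388, γ^t·E[r] = 0.733615, running G = 8.493485

G = 8.4935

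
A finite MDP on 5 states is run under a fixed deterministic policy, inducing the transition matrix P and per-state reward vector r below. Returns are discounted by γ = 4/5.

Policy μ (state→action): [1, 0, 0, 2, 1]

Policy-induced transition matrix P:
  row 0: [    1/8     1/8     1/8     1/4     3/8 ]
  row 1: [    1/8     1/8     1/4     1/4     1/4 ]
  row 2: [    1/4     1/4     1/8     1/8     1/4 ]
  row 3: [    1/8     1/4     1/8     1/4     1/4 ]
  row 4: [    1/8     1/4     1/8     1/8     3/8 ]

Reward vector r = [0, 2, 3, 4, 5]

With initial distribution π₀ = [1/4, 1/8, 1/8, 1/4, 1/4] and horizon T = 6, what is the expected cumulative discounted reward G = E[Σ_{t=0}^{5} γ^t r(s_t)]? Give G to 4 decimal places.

t=0: π = [0.2500, 0.1250, 0.1250, 0.2500, 0.2500], E[r] = 2.8750, γ^t·E[r] = 2.875000, running G = 2.875000
t=1: π = [0.1406, 0.2031, 0.1406, 0.2031, 0.3125], E[r] = 3.2031, γ^t·E[r] = 2.562500, running G = 5.437500
t=2: π = [0.1426, 0.2070, 0.1504, 0.1934, 0.3066], E[r] = 3.1719, γ^t·E[r] = 2.030000, running G = 7.467500
t=3: π = [0.1438, 0.2063, 0.1509, 0.1929, 0.3062], E[r] = 3.1675, γ^t·E[r] = 1.621750, running G = 9.089250
t=4: π = [0.1439, 0.2062, 0.1508, 0.1929, 0.3062], E[r] = 3.1675, γ^t·E[r] = 1.297425, running G = 10.386675
t=5: π = [0.1438, 0.2062, 0.1508, 0.1929, 0.3063], E[r] = 3.1676, γ^t·E[r] = 1.037964, running G = 11.424639

G = 11.4246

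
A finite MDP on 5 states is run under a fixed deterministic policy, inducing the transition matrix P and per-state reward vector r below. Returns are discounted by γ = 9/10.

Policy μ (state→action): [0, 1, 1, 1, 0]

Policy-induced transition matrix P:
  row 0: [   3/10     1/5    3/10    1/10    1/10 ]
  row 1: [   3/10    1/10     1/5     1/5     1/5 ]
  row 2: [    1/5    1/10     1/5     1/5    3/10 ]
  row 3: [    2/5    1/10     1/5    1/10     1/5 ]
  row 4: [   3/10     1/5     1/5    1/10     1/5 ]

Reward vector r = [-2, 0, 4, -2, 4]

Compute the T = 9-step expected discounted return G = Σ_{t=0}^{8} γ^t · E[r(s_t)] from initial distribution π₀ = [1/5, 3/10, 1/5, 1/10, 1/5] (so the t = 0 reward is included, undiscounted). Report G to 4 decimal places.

G = 5.2426

t=0: π = [0.2000, 0.3000, 0.2000, 0.1000, 0.2000], E[r] = 1.0000, γ^t·E[r] = 1.000000, running G = 1.000000
t=1: π = [0.2900, 0.1400, 0.2200, 0.1500, 0.2000], E[r] = 0.8000, γ^t·E[r] = 0.720000, running G = 1.720000
t=2: π = [0.2930, 0.1490, 0.2290, 0.1360, 0.1930], E[r] = 0.8300, γ^t·E[r] = 0.672300, running G = 2.392300
t=3: π = [0.2907, 0.1486, 0.2293, 0.1378, 0.1936], E[r] = 0.8346, γ^t·E[r] = 0.608423, running G = 3.000723
t=4: π = [0.2909, 0.1484, 0.2291, 0.1378, 0.1939], E[r] = 0.8344, γ^t·E[r] = 0.547476, running G = 3.548199
t=5: π = [0.2909, 0.1485, 0.2291, 0.1378, 0.1938], E[r] = 0.8344, γ^t·E[r] = 0.492695, running G = 4.040895
t=6: π = [0.2909, 0.1485, 0.2291, 0.1378, 0.1938], E[r] = 0.8344, γ^t·E[r] = 0.443429, running G = 4.484324
t=7: π = [0.2909, 0.1485, 0.2291, 0.1378, 0.1938], E[r] = 0.8344, γ^t·E[r] = 0.399086, running G = 4.883410
t=8: π = [0.2909, 0.1485, 0.2291, 0.1378, 0.1938], E[r] = 0.8344, γ^t·E[r] = 0.359177, running G = 5.242587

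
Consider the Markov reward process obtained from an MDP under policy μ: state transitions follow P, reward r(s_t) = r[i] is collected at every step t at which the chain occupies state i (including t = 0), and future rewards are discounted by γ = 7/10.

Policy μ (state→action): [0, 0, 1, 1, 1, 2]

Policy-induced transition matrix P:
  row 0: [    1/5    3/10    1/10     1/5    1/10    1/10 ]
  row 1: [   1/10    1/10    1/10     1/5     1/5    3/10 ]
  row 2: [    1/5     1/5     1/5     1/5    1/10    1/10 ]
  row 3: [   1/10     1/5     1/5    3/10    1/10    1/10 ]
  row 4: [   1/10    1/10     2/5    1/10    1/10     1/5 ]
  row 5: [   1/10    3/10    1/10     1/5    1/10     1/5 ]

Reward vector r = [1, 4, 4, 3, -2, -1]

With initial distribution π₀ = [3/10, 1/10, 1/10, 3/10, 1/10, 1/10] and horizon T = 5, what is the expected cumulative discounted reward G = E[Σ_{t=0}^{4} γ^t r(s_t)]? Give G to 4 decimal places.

G = 5.0648

t=0: π = [0.3000, 0.1000, 0.1000, 0.3000, 0.1000, 0.1000], E[r] = 1.7000, γ^t·E[r] = 1.700000, running G = 1.700000
t=1: π = [0.1400, 0.2200, 0.1700, 0.2200, 0.1100, 0.1400], E[r] = 2.0000, γ^t·E[r] = 1.400000, running G = 3.100000
t=2: π = [0.1310, 0.1950, 0.1720, 0.2110, 0.1220, 0.1690], E[r] = 1.8190, γ^t·E[r] = 0.891310, running G = 3.991310
t=3: π = [0.1303, 0.1983, 0.1749, 0.2089, 0.1195, 0.1681], E[r] = 1.8427, γ^t·E[r] = 0.632046, running G = 4.623356
t=4: π = [0.1305, 0.1981, 0.1742, 0.2089, 0.1198, 0.1684], E[r] = 1.8384, γ^t·E[r] = 0.441405, running G = 5.064761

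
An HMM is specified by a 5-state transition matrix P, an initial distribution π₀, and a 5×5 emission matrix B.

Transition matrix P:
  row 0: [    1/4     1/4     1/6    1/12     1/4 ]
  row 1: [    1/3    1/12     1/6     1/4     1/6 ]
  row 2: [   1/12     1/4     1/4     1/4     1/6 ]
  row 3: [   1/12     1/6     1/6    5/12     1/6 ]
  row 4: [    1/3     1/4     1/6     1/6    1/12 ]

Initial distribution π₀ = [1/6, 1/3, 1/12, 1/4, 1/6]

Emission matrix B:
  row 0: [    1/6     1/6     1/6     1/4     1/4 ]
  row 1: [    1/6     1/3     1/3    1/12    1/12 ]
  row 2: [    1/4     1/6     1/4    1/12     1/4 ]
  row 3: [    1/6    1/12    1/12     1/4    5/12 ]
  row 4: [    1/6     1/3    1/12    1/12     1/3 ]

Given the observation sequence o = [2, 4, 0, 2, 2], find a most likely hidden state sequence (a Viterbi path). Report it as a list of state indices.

path = [1, 3, 3, 2, 1]

t=0: δ = [2.778e-02, 1.111e-01, 2.083e-02, 2.083e-02, 1.389e-02]  (obs o_0=2)
t=1: δ = [9.259e-03, 7.716e-04, 4.630e-03, 1.157e-02, 6.173e-03]  ψ = [1, 1, 1, 1, 1]  (obs o_1=4)
t=2: δ = [3.858e-04, 3.858e-04, 4.823e-04, 8.038e-04, 3.858e-04]  ψ = [0, 0, 3, 3, 0]  (obs o_2=0)
t=3: δ = [2.143e-05, 4.465e-05, 3.349e-05, 2.791e-05, 1.116e-05]  ψ = [1, 3, 3, 3, 3]  (obs o_3=2)
t=4: δ = [2.481e-06, 2.791e-06, 2.093e-06, 9.690e-07, 6.202e-07]  ψ = [1, 2, 2, 3, 1]  (obs o_4=2)
backtrack: best end state = 1; path = [1, 3, 3, 2, 1]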